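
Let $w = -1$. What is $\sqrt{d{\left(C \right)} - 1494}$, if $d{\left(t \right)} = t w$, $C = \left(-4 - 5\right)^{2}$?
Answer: $15 i \sqrt{7} \approx 39.686 i$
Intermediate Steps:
$C = 81$ ($C = \left(-9\right)^{2} = 81$)
$d{\left(t \right)} = - t$ ($d{\left(t \right)} = t \left(-1\right) = - t$)
$\sqrt{d{\left(C \right)} - 1494} = \sqrt{\left(-1\right) 81 - 1494} = \sqrt{-81 - 1494} = \sqrt{-1575} = 15 i \sqrt{7}$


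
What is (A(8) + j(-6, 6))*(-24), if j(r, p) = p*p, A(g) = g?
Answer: -1056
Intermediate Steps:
j(r, p) = p²
(A(8) + j(-6, 6))*(-24) = (8 + 6²)*(-24) = (8 + 36)*(-24) = 44*(-24) = -1056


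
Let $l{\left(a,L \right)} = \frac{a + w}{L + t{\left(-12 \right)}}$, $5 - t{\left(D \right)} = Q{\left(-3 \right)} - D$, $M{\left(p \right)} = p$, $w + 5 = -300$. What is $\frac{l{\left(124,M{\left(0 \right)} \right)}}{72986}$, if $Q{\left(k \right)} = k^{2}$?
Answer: $\frac{181}{1167776} \approx 0.000155$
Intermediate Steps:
$w = -305$ ($w = -5 - 300 = -305$)
$t{\left(D \right)} = -4 + D$ ($t{\left(D \right)} = 5 - \left(\left(-3\right)^{2} - D\right) = 5 - \left(9 - D\right) = 5 + \left(-9 + D\right) = -4 + D$)
$l{\left(a,L \right)} = \frac{-305 + a}{-16 + L}$ ($l{\left(a,L \right)} = \frac{a - 305}{L - 16} = \frac{-305 + a}{L - 16} = \frac{-305 + a}{-16 + L}$)
$\frac{l{\left(124,M{\left(0 \right)} \right)}}{72986} = \frac{\frac{1}{-16 + 0} \left(-305 + 124\right)}{72986} = \frac{1}{-16} \left(-181\right) \frac{1}{72986} = \left(- \frac{1}{16}\right) \left(-181\right) \frac{1}{72986} = \frac{181}{16} \cdot \frac{1}{72986} = \frac{181}{1167776}$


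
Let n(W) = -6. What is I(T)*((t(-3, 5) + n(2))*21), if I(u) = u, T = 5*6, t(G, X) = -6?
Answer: -7560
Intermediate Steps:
T = 30
I(T)*((t(-3, 5) + n(2))*21) = 30*((-6 - 6)*21) = 30*(-12*21) = 30*(-252) = -7560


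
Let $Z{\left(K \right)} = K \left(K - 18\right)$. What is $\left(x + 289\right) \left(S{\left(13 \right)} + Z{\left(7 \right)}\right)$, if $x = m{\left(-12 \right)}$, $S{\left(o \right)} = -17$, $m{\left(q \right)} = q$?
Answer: $-26038$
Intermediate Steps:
$x = -12$
$Z{\left(K \right)} = K \left(-18 + K\right)$
$\left(x + 289\right) \left(S{\left(13 \right)} + Z{\left(7 \right)}\right) = \left(-12 + 289\right) \left(-17 + 7 \left(-18 + 7\right)\right) = 277 \left(-17 + 7 \left(-11\right)\right) = 277 \left(-17 - 77\right) = 277 \left(-94\right) = -26038$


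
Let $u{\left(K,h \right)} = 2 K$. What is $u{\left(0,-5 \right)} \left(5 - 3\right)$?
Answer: $0$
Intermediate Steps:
$u{\left(0,-5 \right)} \left(5 - 3\right) = 2 \cdot 0 \left(5 - 3\right) = 0 \cdot 2 = 0$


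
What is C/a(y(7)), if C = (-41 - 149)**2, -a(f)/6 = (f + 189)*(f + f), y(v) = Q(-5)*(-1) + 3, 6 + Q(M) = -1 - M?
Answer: -1805/582 ≈ -3.1014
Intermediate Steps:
Q(M) = -7 - M (Q(M) = -6 + (-1 - M) = -7 - M)
y(v) = 5 (y(v) = (-7 - 1*(-5))*(-1) + 3 = (-7 + 5)*(-1) + 3 = -2*(-1) + 3 = 2 + 3 = 5)
a(f) = -12*f*(189 + f) (a(f) = -6*(f + 189)*(f + f) = -6*(189 + f)*2*f = -12*f*(189 + f))
C = 36100 (C = (-190)**2 = 36100)
C/a(y(7)) = 36100/((-12*5*(189 + 5))) = 36100/((-12*5*194)) = 36100/(-11640) = 36100*(-1/11640) = -1805/582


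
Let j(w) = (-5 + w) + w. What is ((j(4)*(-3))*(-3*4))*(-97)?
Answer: -10476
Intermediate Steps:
j(w) = -5 + 2*w
((j(4)*(-3))*(-3*4))*(-97) = (((-5 + 2*4)*(-3))*(-3*4))*(-97) = (((-5 + 8)*(-3))*(-12))*(-97) = ((3*(-3))*(-12))*(-97) = -9*(-12)*(-97) = 108*(-97) = -10476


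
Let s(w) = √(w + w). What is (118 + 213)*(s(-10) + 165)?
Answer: 54615 + 662*I*√5 ≈ 54615.0 + 1480.3*I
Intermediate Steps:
s(w) = √2*√w (s(w) = √(2*w) = √2*√w)
(118 + 213)*(s(-10) + 165) = (118 + 213)*(√2*√(-10) + 165) = 331*(√2*(I*√10) + 165) = 331*(2*I*√5 + 165) = 331*(165 + 2*I*√5) = 54615 + 662*I*√5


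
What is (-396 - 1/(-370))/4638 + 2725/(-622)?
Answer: -2383699159/533694660 ≈ -4.4664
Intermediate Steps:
(-396 - 1/(-370))/4638 + 2725/(-622) = (-396 - 1*(-1/370))*(1/4638) + 2725*(-1/622) = (-396 + 1/370)*(1/4638) - 2725/622 = -146519/370*1/4638 - 2725/622 = -146519/1716060 - 2725/622 = -2383699159/533694660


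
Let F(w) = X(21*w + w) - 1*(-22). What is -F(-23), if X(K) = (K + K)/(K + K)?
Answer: -23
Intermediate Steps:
X(K) = 1 (X(K) = (2*K)/((2*K)) = (2*K)*(1/(2*K)) = 1)
F(w) = 23 (F(w) = 1 - 1*(-22) = 1 + 22 = 23)
-F(-23) = -1*23 = -23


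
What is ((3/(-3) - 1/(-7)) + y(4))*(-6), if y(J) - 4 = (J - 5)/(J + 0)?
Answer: -243/14 ≈ -17.357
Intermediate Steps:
y(J) = 4 + (-5 + J)/J (y(J) = 4 + (J - 5)/(J + 0) = 4 + (-5 + J)/J)
((3/(-3) - 1/(-7)) + y(4))*(-6) = ((3/(-3) - 1/(-7)) + (5 - 5/4))*(-6) = ((3*(-⅓) - 1*(-⅐)) + (5 - 5*¼))*(-6) = ((-1 + ⅐) + (5 - 5/4))*(-6) = (-6/7 + 15/4)*(-6) = (81/28)*(-6) = -243/14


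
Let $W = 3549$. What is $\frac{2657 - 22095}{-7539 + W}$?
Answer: $\frac{9719}{1995} \approx 4.8717$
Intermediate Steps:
$\frac{2657 - 22095}{-7539 + W} = \frac{2657 - 22095}{-7539 + 3549} = - \frac{19438}{-3990} = \left(-19438\right) \left(- \frac{1}{3990}\right) = \frac{9719}{1995}$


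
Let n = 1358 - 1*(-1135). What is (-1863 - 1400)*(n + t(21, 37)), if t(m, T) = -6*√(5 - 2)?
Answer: -8134659 + 19578*√3 ≈ -8.1008e+6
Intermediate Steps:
n = 2493 (n = 1358 + 1135 = 2493)
t(m, T) = -6*√3
(-1863 - 1400)*(n + t(21, 37)) = (-1863 - 1400)*(2493 - 6*√3) = -3263*(2493 - 6*√3) = -8134659 + 19578*√3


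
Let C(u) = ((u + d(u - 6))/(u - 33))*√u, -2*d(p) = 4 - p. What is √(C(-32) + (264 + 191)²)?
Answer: √(874680625 + 13780*I*√2)/65 ≈ 455.0 + 0.0050687*I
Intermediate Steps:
d(p) = -2 + p/2 (d(p) = -(4 - p)/2 = -2 + p/2)
C(u) = √u*(-5 + 3*u/2)/(-33 + u) (C(u) = ((u + (-2 + (u - 6)/2))/(u - 33))*√u = ((u + (-2 + (-6 + u)/2))/(-33 + u))*√u = ((u + (-2 + (-3 + u/2)))/(-33 + u))*√u = ((u + (-5 + u/2))/(-33 + u))*√u = ((-5 + 3*u/2)/(-33 + u))*√u = √u*(-5 + 3*u/2)/(-33 + u))
√(C(-32) + (264 + 191)²) = √(√(-32)*(-10 + 3*(-32))/(2*(-33 - 32)) + (264 + 191)²) = √((½)*(4*I*√2)*(-10 - 96)/(-65) + 455²) = √((½)*(4*I*√2)*(-1/65)*(-106) + 207025) = √(212*I*√2/65 + 207025) = √(207025 + 212*I*√2/65)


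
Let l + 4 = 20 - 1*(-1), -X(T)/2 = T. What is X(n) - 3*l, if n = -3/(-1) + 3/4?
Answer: -117/2 ≈ -58.500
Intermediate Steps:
n = 15/4 (n = -3*(-1) + 3*(¼) = 3 + ¾ = 15/4 ≈ 3.7500)
X(T) = -2*T
l = 17 (l = -4 + (20 - 1*(-1)) = -4 + (20 + 1) = -4 + 21 = 17)
X(n) - 3*l = -2*15/4 - 3*17 = -15/2 - 51 = -117/2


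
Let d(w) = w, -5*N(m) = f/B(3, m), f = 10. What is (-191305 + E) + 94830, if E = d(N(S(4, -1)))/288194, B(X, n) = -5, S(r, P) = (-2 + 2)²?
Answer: -69508790374/720485 ≈ -96475.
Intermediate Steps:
S(r, P) = 0 (S(r, P) = 0² = 0)
N(m) = ⅖ (N(m) = -2/(-5) = -2*(-1)/5 = -⅕*(-2) = ⅖)
E = 1/720485 (E = (⅖)/288194 = (⅖)*(1/288194) = 1/720485 ≈ 1.3880e-6)
(-191305 + E) + 94830 = (-191305 + 1/720485) + 94830 = -137832382924/720485 + 94830 = -69508790374/720485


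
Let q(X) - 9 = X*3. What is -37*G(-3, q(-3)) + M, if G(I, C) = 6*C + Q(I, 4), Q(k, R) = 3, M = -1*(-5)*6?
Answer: -81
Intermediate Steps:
M = 30 (M = 5*6 = 30)
q(X) = 9 + 3*X (q(X) = 9 + X*3 = 9 + 3*X)
G(I, C) = 3 + 6*C (G(I, C) = 6*C + 3 = 3 + 6*C)
-37*G(-3, q(-3)) + M = -37*(3 + 6*(9 + 3*(-3))) + 30 = -37*(3 + 6*(9 - 9)) + 30 = -37*(3 + 6*0) + 30 = -37*(3 + 0) + 30 = -37*3 + 30 = -111 + 30 = -81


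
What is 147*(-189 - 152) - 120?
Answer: -50247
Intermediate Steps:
147*(-189 - 152) - 120 = 147*(-341) - 120 = -50127 - 120 = -50247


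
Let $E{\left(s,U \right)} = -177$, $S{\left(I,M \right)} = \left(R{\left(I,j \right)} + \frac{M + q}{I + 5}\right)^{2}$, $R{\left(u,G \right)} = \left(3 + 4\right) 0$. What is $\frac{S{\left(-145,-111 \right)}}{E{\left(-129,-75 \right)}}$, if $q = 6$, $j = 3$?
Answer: $- \frac{3}{944} \approx -0.003178$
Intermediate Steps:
$R{\left(u,G \right)} = 0$ ($R{\left(u,G \right)} = 7 \cdot 0 = 0$)
$S{\left(I,M \right)} = \frac{\left(6 + M\right)^{2}}{\left(5 + I\right)^{2}}$ ($S{\left(I,M \right)} = \left(0 + \frac{M + 6}{I + 5}\right)^{2} = \left(0 + \frac{6 + M}{5 + I}\right)^{2} = \left(\frac{6 + M}{5 + I}\right)^{2} = \frac{\left(6 + M\right)^{2}}{\left(5 + I\right)^{2}}$)
$\frac{S{\left(-145,-111 \right)}}{E{\left(-129,-75 \right)}} = \frac{\frac{1}{\left(5 - 145\right)^{2}} \left(6 - 111\right)^{2}}{-177} = \frac{\left(-105\right)^{2}}{19600} \left(- \frac{1}{177}\right) = \frac{1}{19600} \cdot 11025 \left(- \frac{1}{177}\right) = \frac{9}{16} \left(- \frac{1}{177}\right) = - \frac{3}{944}$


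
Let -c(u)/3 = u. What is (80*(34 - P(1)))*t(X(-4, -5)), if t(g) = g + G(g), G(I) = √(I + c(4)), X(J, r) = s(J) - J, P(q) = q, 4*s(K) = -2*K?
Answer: 15840 + 2640*I*√6 ≈ 15840.0 + 6466.7*I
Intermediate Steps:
s(K) = -K/2 (s(K) = (-2*K)/4 = -K/2)
c(u) = -3*u
X(J, r) = -3*J/2 (X(J, r) = -J/2 - J = -3*J/2)
G(I) = √(-12 + I) (G(I) = √(I - 3*4) = √(I - 12) = √(-12 + I))
t(g) = g + √(-12 + g)
(80*(34 - P(1)))*t(X(-4, -5)) = (80*(34 - 1*1))*(-3/2*(-4) + √(-12 - 3/2*(-4))) = (80*(34 - 1))*(6 + √(-12 + 6)) = (80*33)*(6 + √(-6)) = 2640*(6 + I*√6) = 15840 + 2640*I*√6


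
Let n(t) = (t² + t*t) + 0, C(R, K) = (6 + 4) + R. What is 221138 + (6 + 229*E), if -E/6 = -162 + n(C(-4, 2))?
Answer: 344804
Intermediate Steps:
C(R, K) = 10 + R
n(t) = 2*t² (n(t) = (t² + t²) + 0 = 2*t² + 0 = 2*t²)
E = 540 (E = -6*(-162 + 2*(10 - 4)²) = -6*(-162 + 2*6²) = -6*(-162 + 2*36) = -6*(-162 + 72) = -6*(-90) = 540)
221138 + (6 + 229*E) = 221138 + (6 + 229*540) = 221138 + (6 + 123660) = 221138 + 123666 = 344804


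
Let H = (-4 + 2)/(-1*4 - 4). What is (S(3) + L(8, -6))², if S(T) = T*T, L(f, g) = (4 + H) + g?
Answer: 841/16 ≈ 52.563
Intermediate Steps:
H = ¼ (H = -2/(-4 - 4) = -2/(-8) = -2*(-⅛) = ¼ ≈ 0.25000)
L(f, g) = 17/4 + g (L(f, g) = (4 + ¼) + g = 17/4 + g)
S(T) = T²
(S(3) + L(8, -6))² = (3² + (17/4 - 6))² = (9 - 7/4)² = (29/4)² = 841/16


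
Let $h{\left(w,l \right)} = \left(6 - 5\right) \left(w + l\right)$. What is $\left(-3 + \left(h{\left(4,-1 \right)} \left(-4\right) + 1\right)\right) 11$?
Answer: $-154$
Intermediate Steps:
$h{\left(w,l \right)} = l + w$ ($h{\left(w,l \right)} = 1 \left(l + w\right) = l + w$)
$\left(-3 + \left(h{\left(4,-1 \right)} \left(-4\right) + 1\right)\right) 11 = \left(-3 + \left(\left(-1 + 4\right) \left(-4\right) + 1\right)\right) 11 = \left(-3 + \left(3 \left(-4\right) + 1\right)\right) 11 = \left(-3 + \left(-12 + 1\right)\right) 11 = \left(-3 - 11\right) 11 = \left(-14\right) 11 = -154$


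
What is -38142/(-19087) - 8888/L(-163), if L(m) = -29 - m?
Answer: -82267114/1278829 ≈ -64.330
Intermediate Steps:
-38142/(-19087) - 8888/L(-163) = -38142/(-19087) - 8888/(-29 - 1*(-163)) = -38142*(-1/19087) - 8888/(-29 + 163) = 38142/19087 - 8888/134 = 38142/19087 - 8888*1/134 = 38142/19087 - 4444/67 = -82267114/1278829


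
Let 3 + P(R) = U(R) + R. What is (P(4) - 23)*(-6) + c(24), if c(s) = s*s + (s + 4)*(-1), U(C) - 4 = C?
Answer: 632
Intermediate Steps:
U(C) = 4 + C
P(R) = 1 + 2*R (P(R) = -3 + ((4 + R) + R) = -3 + (4 + 2*R) = 1 + 2*R)
c(s) = -4 + s**2 - s (c(s) = s**2 + (4 + s)*(-1) = s**2 + (-4 - s) = -4 + s**2 - s)
(P(4) - 23)*(-6) + c(24) = ((1 + 2*4) - 23)*(-6) + (-4 + 24**2 - 1*24) = ((1 + 8) - 23)*(-6) + (-4 + 576 - 24) = (9 - 23)*(-6) + 548 = -14*(-6) + 548 = 84 + 548 = 632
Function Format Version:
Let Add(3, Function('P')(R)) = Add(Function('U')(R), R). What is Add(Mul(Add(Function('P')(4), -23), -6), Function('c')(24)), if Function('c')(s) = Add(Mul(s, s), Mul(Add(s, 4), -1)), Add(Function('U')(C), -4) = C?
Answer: 632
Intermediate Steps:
Function('U')(C) = Add(4, C)
Function('P')(R) = Add(1, Mul(2, R)) (Function('P')(R) = Add(-3, Add(Add(4, R), R)) = Add(-3, Add(4, Mul(2, R))) = Add(1, Mul(2, R)))
Function('c')(s) = Add(-4, Pow(s, 2), Mul(-1, s)) (Function('c')(s) = Add(Pow(s, 2), Mul(Add(4, s), -1)) = Add(Pow(s, 2), Add(-4, Mul(-1, s))) = Add(-4, Pow(s, 2), Mul(-1, s)))
Add(Mul(Add(Function('P')(4), -23), -6), Function('c')(24)) = Add(Mul(Add(Add(1, Mul(2, 4)), -23), -6), Add(-4, Pow(24, 2), Mul(-1, 24))) = Add(Mul(Add(Add(1, 8), -23), -6), Add(-4, 576, -24)) = Add(Mul(Add(9, -23), -6), 548) = Add(Mul(-14, -6), 548) = Add(84, 548) = 632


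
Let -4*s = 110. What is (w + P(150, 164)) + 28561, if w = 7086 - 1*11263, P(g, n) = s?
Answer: 48713/2 ≈ 24357.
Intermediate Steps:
s = -55/2 (s = -¼*110 = -55/2 ≈ -27.500)
P(g, n) = -55/2
w = -4177 (w = 7086 - 11263 = -4177)
(w + P(150, 164)) + 28561 = (-4177 - 55/2) + 28561 = -8409/2 + 28561 = 48713/2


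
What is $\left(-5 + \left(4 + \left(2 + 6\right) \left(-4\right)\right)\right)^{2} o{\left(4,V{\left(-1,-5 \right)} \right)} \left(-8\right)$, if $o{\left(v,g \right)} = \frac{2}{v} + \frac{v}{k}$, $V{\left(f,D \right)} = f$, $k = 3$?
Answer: $-15972$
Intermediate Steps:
$o{\left(v,g \right)} = \frac{2}{v} + \frac{v}{3}$
$\left(-5 + \left(4 + \left(2 + 6\right) \left(-4\right)\right)\right)^{2} o{\left(4,V{\left(-1,-5 \right)} \right)} \left(-8\right) = \left(-5 + \left(4 + \left(2 + 6\right) \left(-4\right)\right)\right)^{2} \left(\frac{2}{4} + \frac{1}{3} \cdot 4\right) \left(-8\right) = \left(-5 + \left(4 + 8 \left(-4\right)\right)\right)^{2} \left(2 \cdot \frac{1}{4} + \frac{4}{3}\right) \left(-8\right) = \left(-5 + \left(4 - 32\right)\right)^{2} \left(\frac{1}{2} + \frac{4}{3}\right) \left(-8\right) = \left(-5 - 28\right)^{2} \cdot \frac{11}{6} \left(-8\right) = \left(-33\right)^{2} \cdot \frac{11}{6} \left(-8\right) = 1089 \cdot \frac{11}{6} \left(-8\right) = \frac{3993}{2} \left(-8\right) = -15972$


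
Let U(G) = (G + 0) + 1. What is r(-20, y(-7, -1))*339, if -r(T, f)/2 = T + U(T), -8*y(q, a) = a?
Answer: 26442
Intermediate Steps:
U(G) = 1 + G (U(G) = G + 1 = 1 + G)
y(q, a) = -a/8
r(T, f) = -2 - 4*T (r(T, f) = -2*(T + (1 + T)) = -2*(1 + 2*T) = -2 - 4*T)
r(-20, y(-7, -1))*339 = (-2 - 4*(-20))*339 = (-2 + 80)*339 = 78*339 = 26442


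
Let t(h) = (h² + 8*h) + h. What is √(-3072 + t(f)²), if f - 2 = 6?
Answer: 8*√241 ≈ 124.19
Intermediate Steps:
f = 8 (f = 2 + 6 = 8)
t(h) = h² + 9*h
√(-3072 + t(f)²) = √(-3072 + (8*(9 + 8))²) = √(-3072 + (8*17)²) = √(-3072 + 136²) = √(-3072 + 18496) = √15424 = 8*√241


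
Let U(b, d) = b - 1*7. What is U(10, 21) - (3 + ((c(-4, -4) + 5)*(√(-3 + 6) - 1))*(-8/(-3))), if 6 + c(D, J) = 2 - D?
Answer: 40/3 - 40*√3/3 ≈ -9.7607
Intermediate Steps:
U(b, d) = -7 + b (U(b, d) = b - 7 = -7 + b)
c(D, J) = -4 - D (c(D, J) = -6 + (2 - D) = -4 - D)
U(10, 21) - (3 + ((c(-4, -4) + 5)*(√(-3 + 6) - 1))*(-8/(-3))) = (-7 + 10) - (3 + (((-4 - 1*(-4)) + 5)*(√(-3 + 6) - 1))*(-8/(-3))) = 3 - (3 + (((-4 + 4) + 5)*(√3 - 1))*(-8*(-⅓))) = 3 - (3 + ((0 + 5)*(-1 + √3))*(8/3)) = 3 - (3 + (5*(-1 + √3))*(8/3)) = 3 - (3 + (-5 + 5*√3)*(8/3)) = 3 - (3 + (-40/3 + 40*√3/3)) = 3 - (-31/3 + 40*√3/3) = 3 + (31/3 - 40*√3/3) = 40/3 - 40*√3/3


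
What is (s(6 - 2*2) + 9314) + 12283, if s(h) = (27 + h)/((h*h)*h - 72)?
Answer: 1382179/64 ≈ 21597.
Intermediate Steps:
s(h) = (27 + h)/(-72 + h**3) (s(h) = (27 + h)/(h**2*h - 72) = (27 + h)/(h**3 - 72) = (27 + h)/(-72 + h**3))
(s(6 - 2*2) + 9314) + 12283 = ((27 + (6 - 2*2))/(-72 + (6 - 2*2)**3) + 9314) + 12283 = ((27 + (6 - 4))/(-72 + (6 - 4)**3) + 9314) + 12283 = ((27 + 2)/(-72 + 2**3) + 9314) + 12283 = (29/(-72 + 8) + 9314) + 12283 = (29/(-64) + 9314) + 12283 = (-1/64*29 + 9314) + 12283 = (-29/64 + 9314) + 12283 = 596067/64 + 12283 = 1382179/64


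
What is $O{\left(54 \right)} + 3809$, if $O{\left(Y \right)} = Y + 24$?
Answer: $3887$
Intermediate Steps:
$O{\left(Y \right)} = 24 + Y$
$O{\left(54 \right)} + 3809 = \left(24 + 54\right) + 3809 = 78 + 3809 = 3887$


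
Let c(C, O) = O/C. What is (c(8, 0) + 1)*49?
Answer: 49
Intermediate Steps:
(c(8, 0) + 1)*49 = (0/8 + 1)*49 = (0*(1/8) + 1)*49 = (0 + 1)*49 = 1*49 = 49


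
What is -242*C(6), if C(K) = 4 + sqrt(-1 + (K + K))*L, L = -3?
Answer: -968 + 726*sqrt(11) ≈ 1439.9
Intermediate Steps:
C(K) = 4 - 3*sqrt(-1 + 2*K) (C(K) = 4 + sqrt(-1 + (K + K))*(-3) = 4 + sqrt(-1 + 2*K)*(-3) = 4 - 3*sqrt(-1 + 2*K))
-242*C(6) = -242*(4 - 3*sqrt(-1 + 2*6)) = -242*(4 - 3*sqrt(-1 + 12)) = -242*(4 - 3*sqrt(11)) = -968 + 726*sqrt(11)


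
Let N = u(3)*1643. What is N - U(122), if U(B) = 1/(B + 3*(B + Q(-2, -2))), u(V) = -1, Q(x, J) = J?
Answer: -791927/482 ≈ -1643.0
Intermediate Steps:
U(B) = 1/(-6 + 4*B) (U(B) = 1/(B + 3*(B - 2)) = 1/(B + 3*(-2 + B)) = 1/(B + (-6 + 3*B)) = 1/(-6 + 4*B))
N = -1643 (N = -1*1643 = -1643)
N - U(122) = -1643 - 1/(2*(-3 + 2*122)) = -1643 - 1/(2*(-3 + 244)) = -1643 - 1/(2*241) = -1643 - 1*1/482 = -1643 - 1/482 = -791927/482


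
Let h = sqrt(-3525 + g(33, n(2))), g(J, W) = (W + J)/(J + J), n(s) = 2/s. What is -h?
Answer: -2*I*sqrt(959541)/33 ≈ -59.367*I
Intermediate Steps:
g(J, W) = (J + W)/(2*J) (g(J, W) = (J + W)/((2*J)) = (J + W)*(1/(2*J)) = (J + W)/(2*J))
h = 2*I*sqrt(959541)/33 (h = sqrt(-3525 + (1/2)*(33 + 2/2)/33) = sqrt(-3525 + (1/2)*(1/33)*(33 + 2*(1/2))) = sqrt(-3525 + (1/2)*(1/33)*(33 + 1)) = sqrt(-3525 + (1/2)*(1/33)*34) = sqrt(-3525 + 17/33) = sqrt(-116308/33) = 2*I*sqrt(959541)/33 ≈ 59.367*I)
-h = -2*I*sqrt(959541)/33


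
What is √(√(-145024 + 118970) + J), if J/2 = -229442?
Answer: √(-458884 + I*√26054) ≈ 0.12 + 677.41*I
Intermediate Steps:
J = -458884 (J = 2*(-229442) = -458884)
√(√(-145024 + 118970) + J) = √(√(-145024 + 118970) - 458884) = √(√(-26054) - 458884) = √(I*√26054 - 458884) = √(-458884 + I*√26054)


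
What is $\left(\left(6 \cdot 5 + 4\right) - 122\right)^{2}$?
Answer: $7744$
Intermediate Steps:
$\left(\left(6 \cdot 5 + 4\right) - 122\right)^{2} = \left(\left(30 + 4\right) - 122\right)^{2} = \left(34 - 122\right)^{2} = \left(-88\right)^{2} = 7744$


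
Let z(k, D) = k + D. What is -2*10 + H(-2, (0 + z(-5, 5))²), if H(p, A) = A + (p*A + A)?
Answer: -20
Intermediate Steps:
z(k, D) = D + k
H(p, A) = 2*A + A*p (H(p, A) = A + (A*p + A) = A + (A + A*p) = 2*A + A*p)
-2*10 + H(-2, (0 + z(-5, 5))²) = -2*10 + (0 + (5 - 5))²*(2 - 2) = -20 + (0 + 0)²*0 = -20 + 0²*0 = -20 + 0*0 = -20 + 0 = -20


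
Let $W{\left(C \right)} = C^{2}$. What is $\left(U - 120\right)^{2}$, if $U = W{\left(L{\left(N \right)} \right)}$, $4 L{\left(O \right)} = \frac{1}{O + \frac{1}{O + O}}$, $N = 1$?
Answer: $\frac{18653761}{1296} \approx 14393.0$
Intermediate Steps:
$L{\left(O \right)} = \frac{1}{4 \left(O + \frac{1}{2 O}\right)}$ ($L{\left(O \right)} = \frac{1}{4 \left(O + \frac{1}{O + O}\right)} = \frac{1}{4 \left(O + \frac{1}{2 O}\right)}$)
$U = \frac{1}{36}$ ($U = \left(\frac{1}{2} \cdot 1 \frac{1}{1 + 2 \cdot 1^{2}}\right)^{2} = \left(\frac{1}{2} \cdot 1 \frac{1}{1 + 2 \cdot 1}\right)^{2} = \left(\frac{1}{2} \cdot 1 \frac{1}{1 + 2}\right)^{2} = \left(\frac{1}{2} \cdot 1 \cdot \frac{1}{3}\right)^{2} = \left(\frac{1}{6}\right)^{2} = \frac{1}{36} \approx 0.027778$)
$\left(U - 120\right)^{2} = \left(\frac{1}{36} - 120\right)^{2} = \left(- \frac{4319}{36}\right)^{2} = \frac{18653761}{1296}$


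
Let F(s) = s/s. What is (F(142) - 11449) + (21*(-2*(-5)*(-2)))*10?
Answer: -15648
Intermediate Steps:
F(s) = 1
(F(142) - 11449) + (21*(-2*(-5)*(-2)))*10 = (1 - 11449) + (21*(-2*(-5)*(-2)))*10 = -11448 + (21*(10*(-2)))*10 = -11448 + (21*(-20))*10 = -11448 - 420*10 = -11448 - 4200 = -15648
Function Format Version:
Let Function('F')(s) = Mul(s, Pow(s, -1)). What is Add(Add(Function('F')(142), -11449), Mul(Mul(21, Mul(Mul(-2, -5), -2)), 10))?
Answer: -15648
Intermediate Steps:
Function('F')(s) = 1
Add(Add(Function('F')(142), -11449), Mul(Mul(21, Mul(Mul(-2, -5), -2)), 10)) = Add(Add(1, -11449), Mul(Mul(21, Mul(Mul(-2, -5), -2)), 10)) = Add(-11448, Mul(Mul(21, Mul(10, -2)), 10)) = Add(-11448, Mul(Mul(21, -20), 10)) = Add(-11448, Mul(-420, 10)) = Add(-11448, -4200) = -15648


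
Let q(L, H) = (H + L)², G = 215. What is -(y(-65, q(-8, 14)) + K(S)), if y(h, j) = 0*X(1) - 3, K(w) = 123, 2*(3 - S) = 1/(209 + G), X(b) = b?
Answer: -120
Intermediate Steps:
S = 2543/848 (S = 3 - 1/(2*(209 + 215)) = 3 - ½/424 = 3 - ½*1/424 = 3 - 1/848 = 2543/848 ≈ 2.9988)
y(h, j) = -3 (y(h, j) = 0*1 - 3 = 0 - 3 = -3)
-(y(-65, q(-8, 14)) + K(S)) = -(-3 + 123) = -1*120 = -120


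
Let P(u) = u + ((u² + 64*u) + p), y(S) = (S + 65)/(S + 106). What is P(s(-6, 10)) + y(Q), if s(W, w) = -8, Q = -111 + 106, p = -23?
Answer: -48319/101 ≈ -478.41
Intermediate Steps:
Q = -5
y(S) = (65 + S)/(106 + S)
P(u) = -23 + u² + 65*u (P(u) = u + ((u² + 64*u) - 23) = u + (-23 + u² + 64*u) = -23 + u² + 65*u)
P(s(-6, 10)) + y(Q) = (-23 + (-8)² + 65*(-8)) + (65 - 5)/(106 - 5) = (-23 + 64 - 520) + 60/101 = -479 + (1/101)*60 = -479 + 60/101 = -48319/101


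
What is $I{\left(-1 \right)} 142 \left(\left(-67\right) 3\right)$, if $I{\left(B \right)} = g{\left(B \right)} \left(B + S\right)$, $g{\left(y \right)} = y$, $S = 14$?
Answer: $371046$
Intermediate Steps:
$I{\left(B \right)} = B \left(14 + B\right)$ ($I{\left(B \right)} = B \left(B + 14\right) = B \left(14 + B\right)$)
$I{\left(-1 \right)} 142 \left(\left(-67\right) 3\right) = - (14 - 1) 142 \left(\left(-67\right) 3\right) = \left(-1\right) 13 \cdot 142 \left(-201\right) = \left(-13\right) 142 \left(-201\right) = \left(-1846\right) \left(-201\right) = 371046$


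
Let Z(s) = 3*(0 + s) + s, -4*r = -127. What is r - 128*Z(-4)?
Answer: 8319/4 ≈ 2079.8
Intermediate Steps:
r = 127/4 (r = -1/4*(-127) = 127/4 ≈ 31.750)
Z(s) = 4*s (Z(s) = 3*s + s = 4*s)
r - 128*Z(-4) = 127/4 - 512*(-4) = 127/4 - 128*(-16) = 127/4 + 2048 = 8319/4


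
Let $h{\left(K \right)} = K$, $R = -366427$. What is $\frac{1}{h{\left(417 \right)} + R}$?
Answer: $- \frac{1}{366010} \approx -2.7322 \cdot 10^{-6}$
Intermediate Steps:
$\frac{1}{h{\left(417 \right)} + R} = \frac{1}{417 - 366427} = \frac{1}{-366010} = - \frac{1}{366010}$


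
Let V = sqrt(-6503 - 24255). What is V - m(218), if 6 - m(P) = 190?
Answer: 184 + 13*I*sqrt(182) ≈ 184.0 + 175.38*I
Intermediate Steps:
m(P) = -184 (m(P) = 6 - 1*190 = 6 - 190 = -184)
V = 13*I*sqrt(182) (V = sqrt(-30758) = 13*I*sqrt(182) ≈ 175.38*I)
V - m(218) = 13*I*sqrt(182) - 1*(-184) = 13*I*sqrt(182) + 184 = 184 + 13*I*sqrt(182)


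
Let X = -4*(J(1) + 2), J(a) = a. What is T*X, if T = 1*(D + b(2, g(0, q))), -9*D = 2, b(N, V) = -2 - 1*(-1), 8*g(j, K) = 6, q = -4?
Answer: 44/3 ≈ 14.667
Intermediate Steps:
g(j, K) = 3/4 (g(j, K) = (1/8)*6 = 3/4)
b(N, V) = -1 (b(N, V) = -2 + 1 = -1)
D = -2/9 (D = -1/9*2 = -2/9 ≈ -0.22222)
T = -11/9 (T = 1*(-2/9 - 1) = 1*(-11/9) = -11/9 ≈ -1.2222)
X = -12 (X = -4*(1 + 2) = -4*3 = -12)
T*X = -11/9*(-12) = 44/3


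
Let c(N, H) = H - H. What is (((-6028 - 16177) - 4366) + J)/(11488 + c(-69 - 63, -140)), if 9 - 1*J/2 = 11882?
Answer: -50317/11488 ≈ -4.3800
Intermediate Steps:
J = -23746 (J = 18 - 2*11882 = 18 - 23764 = -23746)
c(N, H) = 0
(((-6028 - 16177) - 4366) + J)/(11488 + c(-69 - 63, -140)) = (((-6028 - 16177) - 4366) - 23746)/(11488 + 0) = ((-22205 - 4366) - 23746)/11488 = (-26571 - 23746)*(1/11488) = -50317*1/11488 = -50317/11488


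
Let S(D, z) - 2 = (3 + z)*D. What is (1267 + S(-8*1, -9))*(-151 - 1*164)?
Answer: -414855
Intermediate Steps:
S(D, z) = 2 + D*(3 + z) (S(D, z) = 2 + (3 + z)*D = 2 + D*(3 + z))
(1267 + S(-8*1, -9))*(-151 - 1*164) = (1267 + (2 + 3*(-8*1) - 8*1*(-9)))*(-151 - 1*164) = (1267 + (2 + 3*(-8) - 8*(-9)))*(-151 - 164) = (1267 + (2 - 24 + 72))*(-315) = (1267 + 50)*(-315) = 1317*(-315) = -414855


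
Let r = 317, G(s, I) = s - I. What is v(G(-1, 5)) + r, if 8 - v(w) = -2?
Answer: 327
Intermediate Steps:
v(w) = 10 (v(w) = 8 - 1*(-2) = 8 + 2 = 10)
v(G(-1, 5)) + r = 10 + 317 = 327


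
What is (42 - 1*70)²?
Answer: 784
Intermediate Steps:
(42 - 1*70)² = (42 - 70)² = (-28)² = 784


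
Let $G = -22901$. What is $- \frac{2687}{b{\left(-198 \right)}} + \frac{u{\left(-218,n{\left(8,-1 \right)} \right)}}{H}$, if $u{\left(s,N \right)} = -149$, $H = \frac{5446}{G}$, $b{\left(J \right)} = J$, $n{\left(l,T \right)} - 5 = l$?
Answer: $\frac{172564676}{269577} \approx 640.13$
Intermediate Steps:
$n{\left(l,T \right)} = 5 + l$
$H = - \frac{5446}{22901}$ ($H = \frac{5446}{-22901} = 5446 \left(- \frac{1}{22901}\right) = - \frac{5446}{22901} \approx -0.23781$)
$- \frac{2687}{b{\left(-198 \right)}} + \frac{u{\left(-218,n{\left(8,-1 \right)} \right)}}{H} = - \frac{2687}{-198} - \frac{149}{- \frac{5446}{22901}} = \left(-2687\right) \left(- \frac{1}{198}\right) - - \frac{3412249}{5446} = \frac{2687}{198} + \frac{3412249}{5446} = \frac{172564676}{269577}$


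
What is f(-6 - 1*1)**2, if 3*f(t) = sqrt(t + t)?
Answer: -14/9 ≈ -1.5556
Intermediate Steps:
f(t) = sqrt(2)*sqrt(t)/3 (f(t) = sqrt(t + t)/3 = sqrt(2*t)/3 = (sqrt(2)*sqrt(t))/3 = sqrt(2)*sqrt(t)/3)
f(-6 - 1*1)**2 = (sqrt(2)*sqrt(-6 - 1*1)/3)**2 = (sqrt(2)*sqrt(-6 - 1)/3)**2 = (sqrt(2)*sqrt(-7)/3)**2 = (sqrt(2)*(I*sqrt(7))/3)**2 = (I*sqrt(14)/3)**2 = -14/9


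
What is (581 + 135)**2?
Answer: 512656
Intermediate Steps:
(581 + 135)**2 = 716**2 = 512656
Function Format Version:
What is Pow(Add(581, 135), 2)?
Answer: 512656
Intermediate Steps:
Pow(Add(581, 135), 2) = Pow(716, 2) = 512656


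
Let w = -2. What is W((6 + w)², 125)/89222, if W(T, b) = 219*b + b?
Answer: 13750/44611 ≈ 0.30822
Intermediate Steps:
W(T, b) = 220*b
W((6 + w)², 125)/89222 = (220*125)/89222 = 27500*(1/89222) = 13750/44611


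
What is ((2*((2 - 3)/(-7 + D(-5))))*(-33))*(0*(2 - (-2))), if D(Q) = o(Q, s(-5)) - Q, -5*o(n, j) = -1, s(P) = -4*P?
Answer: 0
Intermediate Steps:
o(n, j) = ⅕ (o(n, j) = -⅕*(-1) = ⅕)
D(Q) = ⅕ - Q
((2*((2 - 3)/(-7 + D(-5))))*(-33))*(0*(2 - (-2))) = ((2*((2 - 3)/(-7 + (⅕ - 1*(-5)))))*(-33))*(0*(2 - (-2))) = ((2*(-1/(-7 + (⅕ + 5))))*(-33))*(0*(2 - 1*(-2))) = ((2*(-1/(-7 + 26/5)))*(-33))*(0*(2 + 2)) = ((2*(-1/(-9/5)))*(-33))*(0*4) = ((2*(-1*(-5/9)))*(-33))*0 = ((2*(5/9))*(-33))*0 = ((10/9)*(-33))*0 = -110/3*0 = 0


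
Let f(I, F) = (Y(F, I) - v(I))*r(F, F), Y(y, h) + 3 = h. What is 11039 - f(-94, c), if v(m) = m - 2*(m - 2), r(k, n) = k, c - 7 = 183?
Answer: 48089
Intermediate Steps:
c = 190 (c = 7 + 183 = 190)
Y(y, h) = -3 + h
v(m) = 4 - m (v(m) = m - 2*(-2 + m) = m - (-4 + 2*m) = m + (4 - 2*m) = 4 - m)
f(I, F) = F*(-7 + 2*I) (f(I, F) = ((-3 + I) - (4 - I))*F = ((-3 + I) + (-4 + I))*F = (-7 + 2*I)*F = F*(-7 + 2*I))
11039 - f(-94, c) = 11039 - 190*(-7 + 2*(-94)) = 11039 - 190*(-7 - 188) = 11039 - 190*(-195) = 11039 - 1*(-37050) = 11039 + 37050 = 48089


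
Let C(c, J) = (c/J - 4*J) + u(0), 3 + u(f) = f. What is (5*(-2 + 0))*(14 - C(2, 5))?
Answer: -366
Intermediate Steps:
u(f) = -3 + f
C(c, J) = -3 - 4*J + c/J (C(c, J) = (c/J - 4*J) + (-3 + 0) = (c/J - 4*J) - 3 = (-4*J + c/J) - 3 = -3 - 4*J + c/J)
(5*(-2 + 0))*(14 - C(2, 5)) = (5*(-2 + 0))*(14 - (-3 - 4*5 + 2/5)) = (5*(-2))*(14 - (-3 - 20 + 2*(⅕))) = -10*(14 - (-3 - 20 + ⅖)) = -10*(14 - 1*(-113/5)) = -10*(14 + 113/5) = -10*183/5 = -366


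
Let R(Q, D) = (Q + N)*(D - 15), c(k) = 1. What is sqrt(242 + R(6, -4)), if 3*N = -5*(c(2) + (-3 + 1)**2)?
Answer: sqrt(2577)/3 ≈ 16.921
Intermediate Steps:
N = -25/3 (N = (-5*(1 + (-3 + 1)**2))/3 = (-5*(1 + (-2)**2))/3 = (-5*(1 + 4))/3 = (-5*5)/3 = (1/3)*(-25) = -25/3 ≈ -8.3333)
R(Q, D) = (-15 + D)*(-25/3 + Q) (R(Q, D) = (Q - 25/3)*(D - 15) = (-25/3 + Q)*(-15 + D) = (-15 + D)*(-25/3 + Q))
sqrt(242 + R(6, -4)) = sqrt(242 + (125 - 15*6 - 25/3*(-4) - 4*6)) = sqrt(242 + (125 - 90 + 100/3 - 24)) = sqrt(242 + 133/3) = sqrt(859/3) = sqrt(2577)/3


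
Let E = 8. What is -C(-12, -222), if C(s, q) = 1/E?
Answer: -⅛ ≈ -0.12500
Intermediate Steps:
C(s, q) = ⅛ (C(s, q) = 1/8 = ⅛)
-C(-12, -222) = -1*⅛ = -⅛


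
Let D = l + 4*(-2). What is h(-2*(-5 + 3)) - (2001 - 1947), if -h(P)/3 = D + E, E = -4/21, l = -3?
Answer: -143/7 ≈ -20.429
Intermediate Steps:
E = -4/21 (E = -4*1/21 = -4/21 ≈ -0.19048)
D = -11 (D = -3 + 4*(-2) = -3 - 8 = -11)
h(P) = 235/7 (h(P) = -3*(-11 - 4/21) = -3*(-235/21) = 235/7)
h(-2*(-5 + 3)) - (2001 - 1947) = 235/7 - (2001 - 1947) = 235/7 - 1*54 = 235/7 - 54 = -143/7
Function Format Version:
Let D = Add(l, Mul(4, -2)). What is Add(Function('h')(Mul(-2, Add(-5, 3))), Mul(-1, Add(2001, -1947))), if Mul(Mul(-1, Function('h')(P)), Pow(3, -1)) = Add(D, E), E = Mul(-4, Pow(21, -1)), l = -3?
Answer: Rational(-143, 7) ≈ -20.429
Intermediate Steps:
E = Rational(-4, 21) (E = Mul(-4, Rational(1, 21)) = Rational(-4, 21) ≈ -0.19048)
D = -11 (D = Add(-3, Mul(4, -2)) = Add(-3, -8) = -11)
Function('h')(P) = Rational(235, 7) (Function('h')(P) = Mul(-3, Add(-11, Rational(-4, 21))) = Mul(-3, Rational(-235, 21)) = Rational(235, 7))
Add(Function('h')(Mul(-2, Add(-5, 3))), Mul(-1, Add(2001, -1947))) = Add(Rational(235, 7), Mul(-1, Add(2001, -1947))) = Add(Rational(235, 7), Mul(-1, 54)) = Add(Rational(235, 7), -54) = Rational(-143, 7)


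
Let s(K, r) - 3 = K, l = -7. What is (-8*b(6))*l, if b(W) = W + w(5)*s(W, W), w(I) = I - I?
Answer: 336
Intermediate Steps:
w(I) = 0
s(K, r) = 3 + K
b(W) = W (b(W) = W + 0*(3 + W) = W + 0 = W)
(-8*b(6))*l = -8*6*(-7) = -48*(-7) = 336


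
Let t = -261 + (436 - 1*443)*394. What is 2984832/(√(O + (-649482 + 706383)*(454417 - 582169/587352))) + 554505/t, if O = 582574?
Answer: -554505/3019 + 1989888*√247786539102045444066/1687482389449907 ≈ -165.11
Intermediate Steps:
t = -3019 (t = -261 + (436 - 443)*394 = -261 - 7*394 = -261 - 2758 = -3019)
2984832/(√(O + (-649482 + 706383)*(454417 - 582169/587352))) + 554505/t = 2984832/(√(582574 + (-649482 + 706383)*(454417 - 582169/587352))) + 554505/(-3019) = 2984832/(√(582574 + 56901*(454417 - 582169*1/587352))) + 554505*(-1/3019) = 2984832/(√(582574 + 56901*(454417 - 582169/587352))) - 554505/3019 = 2984832/(√(582574 + 56901*(266902151615/587352))) - 554505/3019 = 2984832/(√(582574 + 5062333109681705/195784)) - 554505/3019 = 2984832/(√(5062447168349721/195784)) - 554505/3019 = 2984832/((√247786539102045444066/97892)) - 554505/3019 = 2984832*(2*√247786539102045444066/5062447168349721) - 554505/3019 = 1989888*√247786539102045444066/1687482389449907 - 554505/3019 = -554505/3019 + 1989888*√247786539102045444066/1687482389449907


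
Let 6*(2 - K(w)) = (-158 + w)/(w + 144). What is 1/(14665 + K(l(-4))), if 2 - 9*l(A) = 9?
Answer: 7734/113436007 ≈ 6.8179e-5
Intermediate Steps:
l(A) = -7/9 (l(A) = 2/9 - ⅑*9 = 2/9 - 1 = -7/9)
K(w) = 2 - (-158 + w)/(6*(144 + w)) (K(w) = 2 - (-158 + w)/(6*(w + 144)) = 2 - (-158 + w)/(6*(144 + w)))
1/(14665 + K(l(-4))) = 1/(14665 + (1886 + 11*(-7/9))/(6*(144 - 7/9))) = 1/(14665 + (1886 - 77/9)/(6*(1289/9))) = 1/(14665 + (⅙)*(9/1289)*(16897/9)) = 1/(14665 + 16897/7734) = 1/(113436007/7734) = 7734/113436007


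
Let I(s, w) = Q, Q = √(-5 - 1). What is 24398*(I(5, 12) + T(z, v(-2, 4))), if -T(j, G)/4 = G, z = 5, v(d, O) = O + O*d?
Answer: 390368 + 24398*I*√6 ≈ 3.9037e+5 + 59763.0*I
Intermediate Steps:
T(j, G) = -4*G
Q = I*√6 (Q = √(-6) = I*√6 ≈ 2.4495*I)
I(s, w) = I*√6
24398*(I(5, 12) + T(z, v(-2, 4))) = 24398*(I*√6 - 16*(1 - 2)) = 24398*(I*√6 - 16*(-1)) = 24398*(I*√6 - 4*(-4)) = 24398*(I*√6 + 16) = 24398*(16 + I*√6) = 390368 + 24398*I*√6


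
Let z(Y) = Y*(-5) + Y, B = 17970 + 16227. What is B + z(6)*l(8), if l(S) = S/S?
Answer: 34173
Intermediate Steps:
l(S) = 1
B = 34197
z(Y) = -4*Y (z(Y) = -5*Y + Y = -4*Y)
B + z(6)*l(8) = 34197 - 4*6*1 = 34197 - 24*1 = 34197 - 24 = 34173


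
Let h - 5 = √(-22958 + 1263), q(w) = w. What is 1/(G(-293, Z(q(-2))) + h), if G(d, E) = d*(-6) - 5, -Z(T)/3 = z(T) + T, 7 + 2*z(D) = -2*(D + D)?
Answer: 1758/3112259 - I*√21695/3112259 ≈ 0.00056486 - 4.7326e-5*I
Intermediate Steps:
z(D) = -7/2 - 2*D (z(D) = -7/2 + (-2*(D + D))/2 = -7/2 + (-4*D)/2 = -7/2 - 2*D)
Z(T) = 21/2 + 3*T (Z(T) = -3*((-7/2 - 2*T) + T) = -3*(-7/2 - T) = 21/2 + 3*T)
h = 5 + I*√21695 (h = 5 + √(-22958 + 1263) = 5 + √(-21695) = 5 + I*√21695 ≈ 5.0 + 147.29*I)
G(d, E) = -5 - 6*d (G(d, E) = -6*d - 5 = -5 - 6*d)
1/(G(-293, Z(q(-2))) + h) = 1/((-5 - 6*(-293)) + (5 + I*√21695)) = 1/((-5 + 1758) + (5 + I*√21695)) = 1/(1753 + (5 + I*√21695)) = 1/(1758 + I*√21695)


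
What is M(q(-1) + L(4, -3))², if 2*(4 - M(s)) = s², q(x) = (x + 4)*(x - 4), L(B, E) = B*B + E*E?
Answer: 2116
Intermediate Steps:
L(B, E) = B² + E²
q(x) = (-4 + x)*(4 + x) (q(x) = (4 + x)*(-4 + x) = (-4 + x)*(4 + x))
M(s) = 4 - s²/2
M(q(-1) + L(4, -3))² = (4 - ((-16 + (-1)²) + (4² + (-3)²))²/2)² = (4 - ((-16 + 1) + (16 + 9))²/2)² = (4 - (-15 + 25)²/2)² = (4 - ½*10²)² = (4 - ½*100)² = (4 - 50)² = (-46)² = 2116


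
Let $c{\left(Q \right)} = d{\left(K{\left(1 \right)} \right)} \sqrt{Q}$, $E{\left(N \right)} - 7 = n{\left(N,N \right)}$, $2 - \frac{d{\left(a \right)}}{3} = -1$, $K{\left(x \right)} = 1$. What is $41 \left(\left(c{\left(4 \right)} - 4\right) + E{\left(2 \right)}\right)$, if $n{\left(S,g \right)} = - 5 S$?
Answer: $451$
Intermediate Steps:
$d{\left(a \right)} = 9$ ($d{\left(a \right)} = 6 - -3 = 6 + 3 = 9$)
$E{\left(N \right)} = 7 - 5 N$
$c{\left(Q \right)} = 9 \sqrt{Q}$
$41 \left(\left(c{\left(4 \right)} - 4\right) + E{\left(2 \right)}\right) = 41 \left(\left(9 \sqrt{4} - 4\right) + \left(7 - 10\right)\right) = 41 \left(\left(9 \cdot 2 - 4\right) + \left(7 - 10\right)\right) = 41 \left(\left(18 - 4\right) - 3\right) = 41 \left(14 - 3\right) = 41 \cdot 11 = 451$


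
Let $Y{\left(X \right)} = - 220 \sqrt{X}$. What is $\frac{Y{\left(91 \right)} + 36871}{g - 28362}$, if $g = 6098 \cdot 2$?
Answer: $- \frac{36871}{16166} + \frac{110 \sqrt{91}}{8083} \approx -2.151$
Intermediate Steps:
$g = 12196$
$\frac{Y{\left(91 \right)} + 36871}{g - 28362} = \frac{- 220 \sqrt{91} + 36871}{12196 - 28362} = \frac{36871 - 220 \sqrt{91}}{-16166} = \left(36871 - 220 \sqrt{91}\right) \left(- \frac{1}{16166}\right) = - \frac{36871}{16166} + \frac{110 \sqrt{91}}{8083}$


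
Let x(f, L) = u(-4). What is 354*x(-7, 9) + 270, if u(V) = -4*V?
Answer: 5934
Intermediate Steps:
x(f, L) = 16 (x(f, L) = -4*(-4) = 16)
354*x(-7, 9) + 270 = 354*16 + 270 = 5664 + 270 = 5934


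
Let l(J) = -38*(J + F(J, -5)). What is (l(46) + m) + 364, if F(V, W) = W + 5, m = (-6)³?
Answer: -1600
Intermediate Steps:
m = -216
F(V, W) = 5 + W
l(J) = -38*J (l(J) = -38*(J + (5 - 5)) = -38*(J + 0) = -38*J)
(l(46) + m) + 364 = (-38*46 - 216) + 364 = (-1748 - 216) + 364 = -1964 + 364 = -1600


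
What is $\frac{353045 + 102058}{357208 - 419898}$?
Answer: $- \frac{455103}{62690} \approx -7.2596$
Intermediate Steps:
$\frac{353045 + 102058}{357208 - 419898} = \frac{455103}{-62690} = 455103 \left(- \frac{1}{62690}\right) = - \frac{455103}{62690}$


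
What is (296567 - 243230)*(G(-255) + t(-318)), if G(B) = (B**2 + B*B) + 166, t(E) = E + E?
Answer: 6911408460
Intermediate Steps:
t(E) = 2*E
G(B) = 166 + 2*B**2 (G(B) = (B**2 + B**2) + 166 = 2*B**2 + 166 = 166 + 2*B**2)
(296567 - 243230)*(G(-255) + t(-318)) = (296567 - 243230)*((166 + 2*(-255)**2) + 2*(-318)) = 53337*((166 + 2*65025) - 636) = 53337*((166 + 130050) - 636) = 53337*(130216 - 636) = 53337*129580 = 6911408460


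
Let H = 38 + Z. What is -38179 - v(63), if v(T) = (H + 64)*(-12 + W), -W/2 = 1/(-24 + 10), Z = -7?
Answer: -259368/7 ≈ -37053.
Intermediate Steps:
W = 1/7 (W = -2/(-24 + 10) = -2/(-14) = -2*(-1/14) = 1/7 ≈ 0.14286)
H = 31 (H = 38 - 7 = 31)
v(T) = -7885/7 (v(T) = (31 + 64)*(-12 + 1/7) = 95*(-83/7) = -7885/7)
-38179 - v(63) = -38179 - 1*(-7885/7) = -38179 + 7885/7 = -259368/7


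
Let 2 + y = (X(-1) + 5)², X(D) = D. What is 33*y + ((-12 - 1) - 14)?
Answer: 435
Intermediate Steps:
y = 14 (y = -2 + (-1 + 5)² = -2 + 4² = -2 + 16 = 14)
33*y + ((-12 - 1) - 14) = 33*14 + ((-12 - 1) - 14) = 462 + (-13 - 14) = 462 - 27 = 435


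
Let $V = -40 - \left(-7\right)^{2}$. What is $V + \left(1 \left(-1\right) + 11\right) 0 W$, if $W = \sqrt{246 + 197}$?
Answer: $-89$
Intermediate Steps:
$V = -89$ ($V = -40 - 49 = -89$)
$W = \sqrt{443} \approx 21.048$
$V + \left(1 \left(-1\right) + 11\right) 0 W = -89 + \left(1 \left(-1\right) + 11\right) 0 \sqrt{443} = -89 + \left(-1 + 11\right) 0 \sqrt{443} = -89 + 10 \cdot 0 \sqrt{443} = -89 + 0 \sqrt{443} = -89 + 0 = -89$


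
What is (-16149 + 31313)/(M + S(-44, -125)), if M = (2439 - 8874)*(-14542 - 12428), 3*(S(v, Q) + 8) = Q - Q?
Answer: 7582/86775971 ≈ 8.7374e-5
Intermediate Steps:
S(v, Q) = -8 (S(v, Q) = -8 + (Q - Q)/3 = -8 + (⅓)*0 = -8 + 0 = -8)
M = 173551950 (M = -6435*(-26970) = 173551950)
(-16149 + 31313)/(M + S(-44, -125)) = (-16149 + 31313)/(173551950 - 8) = 15164/173551942 = 15164*(1/173551942) = 7582/86775971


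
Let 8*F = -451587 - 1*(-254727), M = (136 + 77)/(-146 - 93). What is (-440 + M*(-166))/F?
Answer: 8212/691905 ≈ 0.011869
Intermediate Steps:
M = -213/239 (M = 213/(-239) = 213*(-1/239) = -213/239 ≈ -0.89121)
F = -49215/2 (F = (-451587 - 1*(-254727))/8 = (-451587 + 254727)/8 = (⅛)*(-196860) = -49215/2 ≈ -24608.)
(-440 + M*(-166))/F = (-440 - 213/239*(-166))/(-49215/2) = (-440 + 35358/239)*(-2/49215) = -69802/239*(-2/49215) = 8212/691905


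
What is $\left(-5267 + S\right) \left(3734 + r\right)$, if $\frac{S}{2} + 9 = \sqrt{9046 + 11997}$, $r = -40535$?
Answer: $194493285 - 73602 \sqrt{21043} \approx 1.8382 \cdot 10^{8}$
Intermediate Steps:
$S = -18 + 2 \sqrt{21043}$ ($S = -18 + 2 \sqrt{9046 + 11997} = -18 + 2 \sqrt{21043} \approx 272.12$)
$\left(-5267 + S\right) \left(3734 + r\right) = \left(-5267 - \left(18 - 2 \sqrt{21043}\right)\right) \left(3734 - 40535\right) = \left(-5285 + 2 \sqrt{21043}\right) \left(-36801\right) = 194493285 - 73602 \sqrt{21043}$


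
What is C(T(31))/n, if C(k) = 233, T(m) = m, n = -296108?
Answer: -233/296108 ≈ -0.00078688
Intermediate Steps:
C(T(31))/n = 233/(-296108) = 233*(-1/296108) = -233/296108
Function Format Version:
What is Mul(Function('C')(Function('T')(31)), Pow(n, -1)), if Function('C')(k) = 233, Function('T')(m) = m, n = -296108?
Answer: Rational(-233, 296108) ≈ -0.00078688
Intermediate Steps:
Mul(Function('C')(Function('T')(31)), Pow(n, -1)) = Mul(233, Pow(-296108, -1)) = Mul(233, Rational(-1, 296108)) = Rational(-233, 296108)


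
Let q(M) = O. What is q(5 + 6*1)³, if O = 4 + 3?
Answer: 343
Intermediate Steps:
O = 7
q(M) = 7
q(5 + 6*1)³ = 7³ = 343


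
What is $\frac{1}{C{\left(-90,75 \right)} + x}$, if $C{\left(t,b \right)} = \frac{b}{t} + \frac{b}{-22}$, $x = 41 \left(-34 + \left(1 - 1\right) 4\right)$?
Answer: $- \frac{33}{46142} \approx -0.00071518$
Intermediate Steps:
$x = -1394$ ($x = 41 \left(-34 + \left(1 - 1\right) 4\right) = 41 \left(-34 + 0 \cdot 4\right) = 41 \left(-34 + 0\right) = 41 \left(-34\right) = -1394$)
$C{\left(t,b \right)} = - \frac{b}{22} + \frac{b}{t}$ ($C{\left(t,b \right)} = \frac{b}{t} + b \left(- \frac{1}{22}\right) = \frac{b}{t} - \frac{b}{22} = - \frac{b}{22} + \frac{b}{t}$)
$\frac{1}{C{\left(-90,75 \right)} + x} = \frac{1}{\left(\left(- \frac{1}{22}\right) 75 + \frac{75}{-90}\right) - 1394} = \frac{1}{\left(- \frac{75}{22} + 75 \left(- \frac{1}{90}\right)\right) - 1394} = \frac{1}{\left(- \frac{75}{22} - \frac{5}{6}\right) - 1394} = \frac{1}{- \frac{140}{33} - 1394} = \frac{1}{- \frac{46142}{33}} = - \frac{33}{46142}$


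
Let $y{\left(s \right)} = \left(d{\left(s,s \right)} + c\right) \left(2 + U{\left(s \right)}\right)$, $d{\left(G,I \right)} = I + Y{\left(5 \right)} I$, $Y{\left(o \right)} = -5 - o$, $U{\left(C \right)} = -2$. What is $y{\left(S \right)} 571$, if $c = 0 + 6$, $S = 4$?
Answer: $0$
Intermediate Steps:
$c = 6$
$d{\left(G,I \right)} = - 9 I$ ($d{\left(G,I \right)} = I + \left(-5 - 5\right) I = I - 10 I = - 9 I$)
$y{\left(s \right)} = 0$ ($y{\left(s \right)} = \left(- 9 s + 6\right) \left(2 - 2\right) = \left(6 - 9 s\right) 0 = 0$)
$y{\left(S \right)} 571 = 0 \cdot 571 = 0$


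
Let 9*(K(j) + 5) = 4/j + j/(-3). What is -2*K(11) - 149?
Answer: -41065/297 ≈ -138.27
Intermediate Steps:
K(j) = -5 - j/27 + 4/(9*j) (K(j) = -5 + (4/j + j/(-3))/9 = -5 + (4/j + j*(-1/3))/9 = -5 + (4/j - j/3)/9 = -5 + (-j/27 + 4/(9*j)) = -5 - j/27 + 4/(9*j))
-2*K(11) - 149 = -2*(12 - 1*11*(135 + 11))/(27*11) - 149 = -2*(12 - 1*11*146)/(27*11) - 149 = -2*(12 - 1606)/(27*11) - 149 = -2*(-1594)/(27*11) - 149 = -2*(-1594/297) - 149 = 3188/297 - 149 = -41065/297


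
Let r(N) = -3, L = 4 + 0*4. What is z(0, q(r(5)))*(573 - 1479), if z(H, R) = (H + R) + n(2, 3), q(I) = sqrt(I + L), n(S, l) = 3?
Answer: -3624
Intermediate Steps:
L = 4 (L = 4 + 0 = 4)
q(I) = sqrt(4 + I) (q(I) = sqrt(I + 4) = sqrt(4 + I))
z(H, R) = 3 + H + R (z(H, R) = (H + R) + 3 = 3 + H + R)
z(0, q(r(5)))*(573 - 1479) = (3 + 0 + sqrt(4 - 3))*(573 - 1479) = (3 + 0 + sqrt(1))*(-906) = (3 + 0 + 1)*(-906) = 4*(-906) = -3624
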